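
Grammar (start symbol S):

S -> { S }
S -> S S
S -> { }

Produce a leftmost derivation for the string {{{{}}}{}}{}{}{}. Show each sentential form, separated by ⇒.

S ⇒ SS   [S -> S S]
SS ⇒ SSS   [S -> S S]
SSS ⇒ SSSS   [S -> S S]
SSSS ⇒ {S}SSS   [S -> { S }]
{S}SSS ⇒ {SS}SSS   [S -> S S]
{SS}SSS ⇒ {{S}S}SSS   [S -> { S }]
{{S}S}SSS ⇒ {{{S}}S}SSS   [S -> { S }]
{{{S}}S}SSS ⇒ {{{{}}}S}SSS   [S -> { }]
{{{{}}}S}SSS ⇒ {{{{}}}{}}SSS   [S -> { }]
{{{{}}}{}}SSS ⇒ {{{{}}}{}}{}SS   [S -> { }]
{{{{}}}{}}{}SS ⇒ {{{{}}}{}}{}{}S   [S -> { }]
{{{{}}}{}}{}{}S ⇒ {{{{}}}{}}{}{}{}   [S -> { }]

S ⇒ SS ⇒ SSS ⇒ SSSS ⇒ {S}SSS ⇒ {SS}SSS ⇒ {{S}S}SSS ⇒ {{{S}}S}SSS ⇒ {{{{}}}S}SSS ⇒ {{{{}}}{}}SSS ⇒ {{{{}}}{}}{}SS ⇒ {{{{}}}{}}{}{}S ⇒ {{{{}}}{}}{}{}{}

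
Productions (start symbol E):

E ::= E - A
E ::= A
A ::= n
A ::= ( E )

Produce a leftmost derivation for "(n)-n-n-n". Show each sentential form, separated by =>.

E=>E-A=>E-A-A=>E-A-A-A=>A-A-A-A=>(E)-A-A-A=>(A)-A-A-A=>(n)-A-A-A=>(n)-n-A-A=>(n)-n-n-A=>(n)-n-n-n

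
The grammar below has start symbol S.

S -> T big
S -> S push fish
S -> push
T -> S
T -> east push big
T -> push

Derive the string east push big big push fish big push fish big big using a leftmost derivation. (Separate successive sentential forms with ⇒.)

S ⇒ T big ⇒ S big ⇒ T big big ⇒ S big big ⇒ S push fish big big ⇒ T big push fish big big ⇒ S big push fish big big ⇒ S push fish big push fish big big ⇒ T big push fish big push fish big big ⇒ east push big big push fish big push fish big big

S ⇒ T big   [S -> T big]
T big ⇒ S big   [T -> S]
S big ⇒ T big big   [S -> T big]
T big big ⇒ S big big   [T -> S]
S big big ⇒ S push fish big big   [S -> S push fish]
S push fish big big ⇒ T big push fish big big   [S -> T big]
T big push fish big big ⇒ S big push fish big big   [T -> S]
S big push fish big big ⇒ S push fish big push fish big big   [S -> S push fish]
S push fish big push fish big big ⇒ T big push fish big push fish big big   [S -> T big]
T big push fish big push fish big big ⇒ east push big big push fish big push fish big big   [T -> east push big]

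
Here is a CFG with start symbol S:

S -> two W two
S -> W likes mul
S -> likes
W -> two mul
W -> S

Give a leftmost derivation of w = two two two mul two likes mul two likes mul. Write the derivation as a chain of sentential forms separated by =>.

S => W likes mul   [S -> W likes mul]
W likes mul => S likes mul   [W -> S]
S likes mul => two W two likes mul   [S -> two W two]
two W two likes mul => two S two likes mul   [W -> S]
two S two likes mul => two W likes mul two likes mul   [S -> W likes mul]
two W likes mul two likes mul => two S likes mul two likes mul   [W -> S]
two S likes mul two likes mul => two two W two likes mul two likes mul   [S -> two W two]
two two W two likes mul two likes mul => two two two mul two likes mul two likes mul   [W -> two mul]

S => W likes mul => S likes mul => two W two likes mul => two S two likes mul => two W likes mul two likes mul => two S likes mul two likes mul => two two W two likes mul two likes mul => two two two mul two likes mul two likes mul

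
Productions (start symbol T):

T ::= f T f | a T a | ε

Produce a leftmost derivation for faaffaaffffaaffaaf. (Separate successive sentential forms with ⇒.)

T⇒fTf⇒faTaf⇒faaTaaf⇒faafTfaaf⇒faaffTffaaf⇒faaffaTaffaaf⇒faaffaaTaaffaaf⇒faaffaafTfaaffaaf⇒faaffaaffTffaaffaaf⇒faaffaaffffaaffaaf

T ⇒ fTf   [T ::= f T f]
fTf ⇒ faTaf   [T ::= a T a]
faTaf ⇒ faaTaaf   [T ::= a T a]
faaTaaf ⇒ faafTfaaf   [T ::= f T f]
faafTfaaf ⇒ faaffTffaaf   [T ::= f T f]
faaffTffaaf ⇒ faaffaTaffaaf   [T ::= a T a]
faaffaTaffaaf ⇒ faaffaaTaaffaaf   [T ::= a T a]
faaffaaTaaffaaf ⇒ faaffaafTfaaffaaf   [T ::= f T f]
faaffaafTfaaffaaf ⇒ faaffaaffTffaaffaaf   [T ::= f T f]
faaffaaffTffaaffaaf ⇒ faaffaaffffaaffaaf   [T ::= ε]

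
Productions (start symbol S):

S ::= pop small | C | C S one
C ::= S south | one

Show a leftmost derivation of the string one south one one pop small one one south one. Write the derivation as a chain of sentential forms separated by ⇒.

S ⇒ C S one ⇒ S south S one ⇒ C south S one ⇒ one south S one ⇒ one south C one ⇒ one south S south one ⇒ one south C S one south one ⇒ one south one S one south one ⇒ one south one C S one one south one ⇒ one south one one S one one south one ⇒ one south one one pop small one one south one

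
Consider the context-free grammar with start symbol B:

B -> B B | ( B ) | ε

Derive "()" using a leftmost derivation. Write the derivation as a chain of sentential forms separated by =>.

B => BB   [B -> B B]
BB => BBB   [B -> B B]
BBB => (B)BB   [B -> ( B )]
(B)BB => ()BB   [B -> ε]
()BB => ()B   [B -> ε]
()B => ()   [B -> ε]

B=>BB=>BBB=>(B)BB=>()BB=>()B=>()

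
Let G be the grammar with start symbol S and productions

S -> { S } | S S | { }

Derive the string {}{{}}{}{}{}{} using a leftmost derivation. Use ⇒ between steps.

S ⇒ SS ⇒ SSS ⇒ SSSS ⇒ SSSSS ⇒ {}SSSS ⇒ {}{S}SSS ⇒ {}{{}}SSS ⇒ {}{{}}SSSS ⇒ {}{{}}{}SSS ⇒ {}{{}}{}{}SS ⇒ {}{{}}{}{}{}S ⇒ {}{{}}{}{}{}{}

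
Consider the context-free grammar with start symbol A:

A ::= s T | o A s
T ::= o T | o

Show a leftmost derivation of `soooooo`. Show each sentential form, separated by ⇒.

A ⇒ sT ⇒ soT ⇒ sooT ⇒ soooT ⇒ sooooT ⇒ soooooT ⇒ soooooo

A ⇒ sT   [A ::= s T]
sT ⇒ soT   [T ::= o T]
soT ⇒ sooT   [T ::= o T]
sooT ⇒ soooT   [T ::= o T]
soooT ⇒ sooooT   [T ::= o T]
sooooT ⇒ soooooT   [T ::= o T]
soooooT ⇒ soooooo   [T ::= o]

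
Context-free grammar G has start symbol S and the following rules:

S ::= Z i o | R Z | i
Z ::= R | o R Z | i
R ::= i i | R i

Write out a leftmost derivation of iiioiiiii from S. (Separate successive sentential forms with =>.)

S => RZ => RiZ => iiiZ => iiioRZ => iiioRiZ => iiioRiiZ => iiioiiiiZ => iiioiiiii

S => RZ   [S ::= R Z]
RZ => RiZ   [R ::= R i]
RiZ => iiiZ   [R ::= i i]
iiiZ => iiioRZ   [Z ::= o R Z]
iiioRZ => iiioRiZ   [R ::= R i]
iiioRiZ => iiioRiiZ   [R ::= R i]
iiioRiiZ => iiioiiiiZ   [R ::= i i]
iiioiiiiZ => iiioiiiii   [Z ::= i]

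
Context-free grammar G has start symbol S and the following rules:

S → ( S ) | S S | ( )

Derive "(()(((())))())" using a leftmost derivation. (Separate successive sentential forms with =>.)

S => (S) => (SS) => (()S) => (()SS) => (()(S)S) => (()((S))S) => (()(((S)))S) => (()(((())))S) => (()(((())))())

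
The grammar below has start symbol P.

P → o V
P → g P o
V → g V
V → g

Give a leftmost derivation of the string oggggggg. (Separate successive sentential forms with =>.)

P => oV => ogV => oggV => ogggV => oggggV => ogggggV => oggggggV => oggggggg

P => oV   [P → o V]
oV => ogV   [V → g V]
ogV => oggV   [V → g V]
oggV => ogggV   [V → g V]
ogggV => oggggV   [V → g V]
oggggV => ogggggV   [V → g V]
ogggggV => oggggggV   [V → g V]
oggggggV => oggggggg   [V → g]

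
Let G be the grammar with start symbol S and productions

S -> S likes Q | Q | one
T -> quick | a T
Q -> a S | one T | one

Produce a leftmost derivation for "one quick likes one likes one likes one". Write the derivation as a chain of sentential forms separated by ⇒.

S ⇒ S likes Q ⇒ S likes Q likes Q ⇒ S likes Q likes Q likes Q ⇒ Q likes Q likes Q likes Q ⇒ one T likes Q likes Q likes Q ⇒ one quick likes Q likes Q likes Q ⇒ one quick likes one likes Q likes Q ⇒ one quick likes one likes one likes Q ⇒ one quick likes one likes one likes one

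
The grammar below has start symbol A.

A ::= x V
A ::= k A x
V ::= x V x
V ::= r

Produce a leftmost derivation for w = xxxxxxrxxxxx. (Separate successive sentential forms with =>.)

A => xV   [A ::= x V]
xV => xxVx   [V ::= x V x]
xxVx => xxxVxx   [V ::= x V x]
xxxVxx => xxxxVxxx   [V ::= x V x]
xxxxVxxx => xxxxxVxxxx   [V ::= x V x]
xxxxxVxxxx => xxxxxxVxxxxx   [V ::= x V x]
xxxxxxVxxxxx => xxxxxxrxxxxx   [V ::= r]

A=>xV=>xxVx=>xxxVxx=>xxxxVxxx=>xxxxxVxxxx=>xxxxxxVxxxxx=>xxxxxxrxxxxx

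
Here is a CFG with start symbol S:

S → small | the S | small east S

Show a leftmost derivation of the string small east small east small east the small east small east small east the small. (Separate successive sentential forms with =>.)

S => small east S => small east small east S => small east small east small east S => small east small east small east the S => small east small east small east the small east S => small east small east small east the small east small east S => small east small east small east the small east small east small east S => small east small east small east the small east small east small east the S => small east small east small east the small east small east small east the small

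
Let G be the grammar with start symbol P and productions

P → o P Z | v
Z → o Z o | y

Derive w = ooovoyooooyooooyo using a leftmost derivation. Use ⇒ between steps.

P ⇒ oPZ ⇒ ooPZZ ⇒ oooPZZZ ⇒ ooovZZZ ⇒ ooovoZoZZ ⇒ ooovoyoZZ ⇒ ooovoyooZoZ ⇒ ooovoyoooZooZ ⇒ ooovoyooooZoooZ ⇒ ooovoyooooyoooZ ⇒ ooovoyooooyooooZo ⇒ ooovoyooooyooooyo

P ⇒ oPZ   [P → o P Z]
oPZ ⇒ ooPZZ   [P → o P Z]
ooPZZ ⇒ oooPZZZ   [P → o P Z]
oooPZZZ ⇒ ooovZZZ   [P → v]
ooovZZZ ⇒ ooovoZoZZ   [Z → o Z o]
ooovoZoZZ ⇒ ooovoyoZZ   [Z → y]
ooovoyoZZ ⇒ ooovoyooZoZ   [Z → o Z o]
ooovoyooZoZ ⇒ ooovoyoooZooZ   [Z → o Z o]
ooovoyoooZooZ ⇒ ooovoyooooZoooZ   [Z → o Z o]
ooovoyooooZoooZ ⇒ ooovoyooooyoooZ   [Z → y]
ooovoyooooyoooZ ⇒ ooovoyooooyooooZo   [Z → o Z o]
ooovoyooooyooooZo ⇒ ooovoyooooyooooyo   [Z → y]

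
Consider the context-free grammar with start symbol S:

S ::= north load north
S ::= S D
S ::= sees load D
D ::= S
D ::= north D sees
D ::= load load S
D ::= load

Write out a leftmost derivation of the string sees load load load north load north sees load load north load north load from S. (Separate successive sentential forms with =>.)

S => sees load D => sees load load load S => sees load load load S D => sees load load load S D D => sees load load load north load north D D => sees load load load north load north S D => sees load load load north load north S D D => sees load load load north load north sees load D D D => sees load load load north load north sees load load D D => sees load load load north load north sees load load S D => sees load load load north load north sees load load north load north D => sees load load load north load north sees load load north load north load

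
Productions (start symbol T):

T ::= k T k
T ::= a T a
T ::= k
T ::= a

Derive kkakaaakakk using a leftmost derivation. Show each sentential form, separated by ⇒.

T ⇒ kTk   [T ::= k T k]
kTk ⇒ kkTkk   [T ::= k T k]
kkTkk ⇒ kkaTakk   [T ::= a T a]
kkaTakk ⇒ kkakTkakk   [T ::= k T k]
kkakTkakk ⇒ kkakaTakakk   [T ::= a T a]
kkakaTakakk ⇒ kkakaaakakk   [T ::= a]

T⇒kTk⇒kkTkk⇒kkaTakk⇒kkakTkakk⇒kkakaTakakk⇒kkakaaakakk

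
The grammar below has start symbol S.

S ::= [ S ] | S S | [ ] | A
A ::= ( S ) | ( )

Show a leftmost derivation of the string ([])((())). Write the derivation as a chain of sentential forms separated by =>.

S => SS   [S ::= S S]
SS => AS   [S ::= A]
AS => (S)S   [A ::= ( S )]
(S)S => ([])S   [S ::= [ ]]
([])S => ([])A   [S ::= A]
([])A => ([])(S)   [A ::= ( S )]
([])(S) => ([])(A)   [S ::= A]
([])(A) => ([])((S))   [A ::= ( S )]
([])((S)) => ([])((A))   [S ::= A]
([])((A)) => ([])((()))   [A ::= ( )]

S=>SS=>AS=>(S)S=>([])S=>([])A=>([])(S)=>([])(A)=>([])((S))=>([])((A))=>([])((()))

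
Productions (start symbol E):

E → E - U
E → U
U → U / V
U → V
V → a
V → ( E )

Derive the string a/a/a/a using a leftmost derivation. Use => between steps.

E => U   [E → U]
U => U/V   [U → U / V]
U/V => U/V/V   [U → U / V]
U/V/V => U/V/V/V   [U → U / V]
U/V/V/V => V/V/V/V   [U → V]
V/V/V/V => a/V/V/V   [V → a]
a/V/V/V => a/a/V/V   [V → a]
a/a/V/V => a/a/a/V   [V → a]
a/a/a/V => a/a/a/a   [V → a]

E => U => U/V => U/V/V => U/V/V/V => V/V/V/V => a/V/V/V => a/a/V/V => a/a/a/V => a/a/a/a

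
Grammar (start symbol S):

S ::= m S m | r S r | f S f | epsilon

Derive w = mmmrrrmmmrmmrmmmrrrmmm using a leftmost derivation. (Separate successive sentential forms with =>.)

S => mSm => mmSmm => mmmSmmm => mmmrSrmmm => mmmrrSrrmmm => mmmrrrSrrrmmm => mmmrrrmSmrrrmmm => mmmrrrmmSmmrrrmmm => mmmrrrmmmSmmmrrrmmm => mmmrrrmmmrSrmmmrrrmmm => mmmrrrmmmrmSmrmmmrrrmmm => mmmrrrmmmrmmrmmmrrrmmm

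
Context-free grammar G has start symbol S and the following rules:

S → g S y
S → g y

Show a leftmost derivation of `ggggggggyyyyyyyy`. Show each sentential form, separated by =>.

S => gSy => ggSyy => gggSyyy => ggggSyyyy => gggggSyyyyy => ggggggSyyyyyy => gggggggSyyyyyyy => ggggggggyyyyyyyy

S => gSy   [S → g S y]
gSy => ggSyy   [S → g S y]
ggSyy => gggSyyy   [S → g S y]
gggSyyy => ggggSyyyy   [S → g S y]
ggggSyyyy => gggggSyyyyy   [S → g S y]
gggggSyyyyy => ggggggSyyyyyy   [S → g S y]
ggggggSyyyyyy => gggggggSyyyyyyy   [S → g S y]
gggggggSyyyyyyy => ggggggggyyyyyyyy   [S → g y]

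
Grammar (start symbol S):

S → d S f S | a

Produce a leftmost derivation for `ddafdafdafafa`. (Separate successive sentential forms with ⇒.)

S ⇒ dSfS   [S → d S f S]
dSfS ⇒ ddSfSfS   [S → d S f S]
ddSfSfS ⇒ ddafSfS   [S → a]
ddafSfS ⇒ ddafdSfSfS   [S → d S f S]
ddafdSfSfS ⇒ ddafdafSfS   [S → a]
ddafdafSfS ⇒ ddafdafdSfSfS   [S → d S f S]
ddafdafdSfSfS ⇒ ddafdafdafSfS   [S → a]
ddafdafdafSfS ⇒ ddafdafdafafS   [S → a]
ddafdafdafafS ⇒ ddafdafdafafa   [S → a]

S⇒dSfS⇒ddSfSfS⇒ddafSfS⇒ddafdSfSfS⇒ddafdafSfS⇒ddafdafdSfSfS⇒ddafdafdafSfS⇒ddafdafdafafS⇒ddafdafdafafa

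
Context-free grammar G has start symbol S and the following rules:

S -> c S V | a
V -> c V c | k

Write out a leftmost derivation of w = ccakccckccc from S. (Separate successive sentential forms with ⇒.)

S ⇒ cSV   [S -> c S V]
cSV ⇒ ccSVV   [S -> c S V]
ccSVV ⇒ ccaVV   [S -> a]
ccaVV ⇒ ccakV   [V -> k]
ccakV ⇒ ccakcVc   [V -> c V c]
ccakcVc ⇒ ccakccVcc   [V -> c V c]
ccakccVcc ⇒ ccakcccVccc   [V -> c V c]
ccakcccVccc ⇒ ccakccckccc   [V -> k]

S ⇒ cSV ⇒ ccSVV ⇒ ccaVV ⇒ ccakV ⇒ ccakcVc ⇒ ccakccVcc ⇒ ccakcccVccc ⇒ ccakccckccc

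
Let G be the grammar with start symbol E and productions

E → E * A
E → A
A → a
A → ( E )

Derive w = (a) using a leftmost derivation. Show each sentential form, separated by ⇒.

E ⇒ A   [E → A]
A ⇒ (E)   [A → ( E )]
(E) ⇒ (A)   [E → A]
(A) ⇒ (a)   [A → a]

E⇒A⇒(E)⇒(A)⇒(a)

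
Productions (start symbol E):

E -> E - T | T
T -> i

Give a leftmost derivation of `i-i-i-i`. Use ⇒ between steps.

E ⇒ E-T   [E -> E - T]
E-T ⇒ E-T-T   [E -> E - T]
E-T-T ⇒ E-T-T-T   [E -> E - T]
E-T-T-T ⇒ T-T-T-T   [E -> T]
T-T-T-T ⇒ i-T-T-T   [T -> i]
i-T-T-T ⇒ i-i-T-T   [T -> i]
i-i-T-T ⇒ i-i-i-T   [T -> i]
i-i-i-T ⇒ i-i-i-i   [T -> i]

E ⇒ E-T ⇒ E-T-T ⇒ E-T-T-T ⇒ T-T-T-T ⇒ i-T-T-T ⇒ i-i-T-T ⇒ i-i-i-T ⇒ i-i-i-i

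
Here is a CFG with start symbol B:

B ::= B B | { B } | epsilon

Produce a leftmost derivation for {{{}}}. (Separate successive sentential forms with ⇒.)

B ⇒ BB   [B ::= B B]
BB ⇒ {B}B   [B ::= { B }]
{B}B ⇒ {BB}B   [B ::= B B]
{BB}B ⇒ {{B}B}B   [B ::= { B }]
{{B}B}B ⇒ {{BB}B}B   [B ::= B B]
{{BB}B}B ⇒ {{{B}B}B}B   [B ::= { B }]
{{{B}B}B}B ⇒ {{{}B}B}B   [B ::= epsilon]
{{{}B}B}B ⇒ {{{}}B}B   [B ::= epsilon]
{{{}}B}B ⇒ {{{}}}B   [B ::= epsilon]
{{{}}}B ⇒ {{{}}}   [B ::= epsilon]

B⇒BB⇒{B}B⇒{BB}B⇒{{B}B}B⇒{{BB}B}B⇒{{{B}B}B}B⇒{{{}B}B}B⇒{{{}}B}B⇒{{{}}}B⇒{{{}}}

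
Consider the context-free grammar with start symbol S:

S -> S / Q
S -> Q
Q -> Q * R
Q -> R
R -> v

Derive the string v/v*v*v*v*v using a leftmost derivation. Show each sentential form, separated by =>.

S => S/Q   [S -> S / Q]
S/Q => Q/Q   [S -> Q]
Q/Q => R/Q   [Q -> R]
R/Q => v/Q   [R -> v]
v/Q => v/Q*R   [Q -> Q * R]
v/Q*R => v/Q*R*R   [Q -> Q * R]
v/Q*R*R => v/Q*R*R*R   [Q -> Q * R]
v/Q*R*R*R => v/Q*R*R*R*R   [Q -> Q * R]
v/Q*R*R*R*R => v/R*R*R*R*R   [Q -> R]
v/R*R*R*R*R => v/v*R*R*R*R   [R -> v]
v/v*R*R*R*R => v/v*v*R*R*R   [R -> v]
v/v*v*R*R*R => v/v*v*v*R*R   [R -> v]
v/v*v*v*R*R => v/v*v*v*v*R   [R -> v]
v/v*v*v*v*R => v/v*v*v*v*v   [R -> v]

S=>S/Q=>Q/Q=>R/Q=>v/Q=>v/Q*R=>v/Q*R*R=>v/Q*R*R*R=>v/Q*R*R*R*R=>v/R*R*R*R*R=>v/v*R*R*R*R=>v/v*v*R*R*R=>v/v*v*v*R*R=>v/v*v*v*v*R=>v/v*v*v*v*v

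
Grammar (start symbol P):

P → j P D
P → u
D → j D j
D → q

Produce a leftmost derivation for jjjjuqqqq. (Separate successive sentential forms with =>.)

P => jPD => jjPDD => jjjPDDD => jjjjPDDDD => jjjjuDDDD => jjjjuqDDD => jjjjuqqDD => jjjjuqqqD => jjjjuqqqq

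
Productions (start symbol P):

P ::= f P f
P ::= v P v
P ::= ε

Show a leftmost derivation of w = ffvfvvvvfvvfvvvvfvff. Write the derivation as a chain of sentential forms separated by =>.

P=>fPf=>ffPff=>ffvPvff=>ffvfPfvff=>ffvfvPvfvff=>ffvfvvPvvfvff=>ffvfvvvPvvvfvff=>ffvfvvvvPvvvvfvff=>ffvfvvvvfPfvvvvfvff=>ffvfvvvvfvPvfvvvvfvff=>ffvfvvvvfvvfvvvvfvff

P => fPf   [P ::= f P f]
fPf => ffPff   [P ::= f P f]
ffPff => ffvPvff   [P ::= v P v]
ffvPvff => ffvfPfvff   [P ::= f P f]
ffvfPfvff => ffvfvPvfvff   [P ::= v P v]
ffvfvPvfvff => ffvfvvPvvfvff   [P ::= v P v]
ffvfvvPvvfvff => ffvfvvvPvvvfvff   [P ::= v P v]
ffvfvvvPvvvfvff => ffvfvvvvPvvvvfvff   [P ::= v P v]
ffvfvvvvPvvvvfvff => ffvfvvvvfPfvvvvfvff   [P ::= f P f]
ffvfvvvvfPfvvvvfvff => ffvfvvvvfvPvfvvvvfvff   [P ::= v P v]
ffvfvvvvfvPvfvvvvfvff => ffvfvvvvfvvfvvvvfvff   [P ::= ε]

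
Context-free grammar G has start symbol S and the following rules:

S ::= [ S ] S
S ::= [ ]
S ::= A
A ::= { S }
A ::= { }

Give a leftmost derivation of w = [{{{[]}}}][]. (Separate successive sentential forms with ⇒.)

S ⇒ [S]S ⇒ [A]S ⇒ [{S}]S ⇒ [{A}]S ⇒ [{{S}}]S ⇒ [{{A}}]S ⇒ [{{{S}}}]S ⇒ [{{{[]}}}]S ⇒ [{{{[]}}}][]

S ⇒ [S]S   [S ::= [ S ] S]
[S]S ⇒ [A]S   [S ::= A]
[A]S ⇒ [{S}]S   [A ::= { S }]
[{S}]S ⇒ [{A}]S   [S ::= A]
[{A}]S ⇒ [{{S}}]S   [A ::= { S }]
[{{S}}]S ⇒ [{{A}}]S   [S ::= A]
[{{A}}]S ⇒ [{{{S}}}]S   [A ::= { S }]
[{{{S}}}]S ⇒ [{{{[]}}}]S   [S ::= [ ]]
[{{{[]}}}]S ⇒ [{{{[]}}}][]   [S ::= [ ]]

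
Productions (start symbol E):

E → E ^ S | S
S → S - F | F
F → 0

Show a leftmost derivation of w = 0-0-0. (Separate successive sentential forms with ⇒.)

E⇒S⇒S-F⇒S-F-F⇒F-F-F⇒0-F-F⇒0-0-F⇒0-0-0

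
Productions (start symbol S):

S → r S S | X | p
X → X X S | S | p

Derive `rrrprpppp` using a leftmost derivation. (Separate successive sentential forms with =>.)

S => rSS => rrSSS => rrrSSSS => rrrpSSS => rrrprSSSS => rrrprXSSS => rrrprpSSS => rrrprppSS => rrrprpppS => rrrprpppp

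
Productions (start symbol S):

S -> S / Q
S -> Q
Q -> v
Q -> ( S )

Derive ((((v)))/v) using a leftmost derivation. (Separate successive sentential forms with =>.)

S => Q   [S -> Q]
Q => (S)   [Q -> ( S )]
(S) => (S/Q)   [S -> S / Q]
(S/Q) => (Q/Q)   [S -> Q]
(Q/Q) => ((S)/Q)   [Q -> ( S )]
((S)/Q) => ((Q)/Q)   [S -> Q]
((Q)/Q) => (((S))/Q)   [Q -> ( S )]
(((S))/Q) => (((Q))/Q)   [S -> Q]
(((Q))/Q) => ((((S)))/Q)   [Q -> ( S )]
((((S)))/Q) => ((((Q)))/Q)   [S -> Q]
((((Q)))/Q) => ((((v)))/Q)   [Q -> v]
((((v)))/Q) => ((((v)))/v)   [Q -> v]

S => Q => (S) => (S/Q) => (Q/Q) => ((S)/Q) => ((Q)/Q) => (((S))/Q) => (((Q))/Q) => ((((S)))/Q) => ((((Q)))/Q) => ((((v)))/Q) => ((((v)))/v)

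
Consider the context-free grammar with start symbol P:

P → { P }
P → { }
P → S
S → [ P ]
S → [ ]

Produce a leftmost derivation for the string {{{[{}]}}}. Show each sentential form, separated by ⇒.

P ⇒ {P}   [P → { P }]
{P} ⇒ {{P}}   [P → { P }]
{{P}} ⇒ {{{P}}}   [P → { P }]
{{{P}}} ⇒ {{{S}}}   [P → S]
{{{S}}} ⇒ {{{[P]}}}   [S → [ P ]]
{{{[P]}}} ⇒ {{{[{}]}}}   [P → { }]

P ⇒ {P} ⇒ {{P}} ⇒ {{{P}}} ⇒ {{{S}}} ⇒ {{{[P]}}} ⇒ {{{[{}]}}}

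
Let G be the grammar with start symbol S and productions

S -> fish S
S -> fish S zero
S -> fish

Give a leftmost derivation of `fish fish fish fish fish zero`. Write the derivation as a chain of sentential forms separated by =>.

S => fish S   [S -> fish S]
fish S => fish fish S   [S -> fish S]
fish fish S => fish fish fish S zero   [S -> fish S zero]
fish fish fish S zero => fish fish fish fish S zero   [S -> fish S]
fish fish fish fish S zero => fish fish fish fish fish zero   [S -> fish]

S => fish S => fish fish S => fish fish fish S zero => fish fish fish fish S zero => fish fish fish fish fish zero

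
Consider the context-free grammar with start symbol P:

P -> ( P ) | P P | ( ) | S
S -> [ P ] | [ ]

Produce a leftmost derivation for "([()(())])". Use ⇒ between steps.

P ⇒ (P) ⇒ (S) ⇒ ([P]) ⇒ ([PP]) ⇒ ([()P]) ⇒ ([()(P)]) ⇒ ([()(())])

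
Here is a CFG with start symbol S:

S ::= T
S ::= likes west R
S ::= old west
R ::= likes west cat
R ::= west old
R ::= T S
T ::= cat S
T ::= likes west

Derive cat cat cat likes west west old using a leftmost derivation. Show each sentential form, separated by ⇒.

S ⇒ T   [S ::= T]
T ⇒ cat S   [T ::= cat S]
cat S ⇒ cat T   [S ::= T]
cat T ⇒ cat cat S   [T ::= cat S]
cat cat S ⇒ cat cat T   [S ::= T]
cat cat T ⇒ cat cat cat S   [T ::= cat S]
cat cat cat S ⇒ cat cat cat likes west R   [S ::= likes west R]
cat cat cat likes west R ⇒ cat cat cat likes west west old   [R ::= west old]

S ⇒ T ⇒ cat S ⇒ cat T ⇒ cat cat S ⇒ cat cat T ⇒ cat cat cat S ⇒ cat cat cat likes west R ⇒ cat cat cat likes west west old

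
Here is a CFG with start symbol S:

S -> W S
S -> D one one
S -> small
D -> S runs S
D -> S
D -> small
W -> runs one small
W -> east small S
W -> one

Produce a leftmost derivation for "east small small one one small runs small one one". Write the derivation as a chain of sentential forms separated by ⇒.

S ⇒ D one one   [S -> D one one]
D one one ⇒ S runs S one one   [D -> S runs S]
S runs S one one ⇒ W S runs S one one   [S -> W S]
W S runs S one one ⇒ east small S S runs S one one   [W -> east small S]
east small S S runs S one one ⇒ east small D one one S runs S one one   [S -> D one one]
east small D one one S runs S one one ⇒ east small S one one S runs S one one   [D -> S]
east small S one one S runs S one one ⇒ east small small one one S runs S one one   [S -> small]
east small small one one S runs S one one ⇒ east small small one one small runs S one one   [S -> small]
east small small one one small runs S one one ⇒ east small small one one small runs small one one   [S -> small]

S ⇒ D one one ⇒ S runs S one one ⇒ W S runs S one one ⇒ east small S S runs S one one ⇒ east small D one one S runs S one one ⇒ east small S one one S runs S one one ⇒ east small small one one S runs S one one ⇒ east small small one one small runs S one one ⇒ east small small one one small runs small one one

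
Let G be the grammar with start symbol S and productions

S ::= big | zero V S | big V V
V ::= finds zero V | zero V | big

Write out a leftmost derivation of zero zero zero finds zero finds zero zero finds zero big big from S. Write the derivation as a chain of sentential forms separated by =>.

S => zero V S => zero zero V S => zero zero zero V S => zero zero zero finds zero V S => zero zero zero finds zero finds zero V S => zero zero zero finds zero finds zero zero V S => zero zero zero finds zero finds zero zero finds zero V S => zero zero zero finds zero finds zero zero finds zero big S => zero zero zero finds zero finds zero zero finds zero big big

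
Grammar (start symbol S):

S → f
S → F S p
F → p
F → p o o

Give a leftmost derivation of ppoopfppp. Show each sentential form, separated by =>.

S => FSp => pSp => pFSpp => ppooSpp => ppooFSppp => ppoopSppp => ppoopfppp

S => FSp   [S → F S p]
FSp => pSp   [F → p]
pSp => pFSpp   [S → F S p]
pFSpp => ppooSpp   [F → p o o]
ppooSpp => ppooFSppp   [S → F S p]
ppooFSppp => ppoopSppp   [F → p]
ppoopSppp => ppoopfppp   [S → f]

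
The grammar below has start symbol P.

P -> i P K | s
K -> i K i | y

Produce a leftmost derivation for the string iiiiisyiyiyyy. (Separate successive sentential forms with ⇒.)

P⇒iPK⇒iiPKK⇒iiiPKKK⇒iiiiPKKKK⇒iiiiiPKKKKK⇒iiiiisKKKKK⇒iiiiisyKKKK⇒iiiiisyiKiKKK⇒iiiiisyiyiKKK⇒iiiiisyiyiyKK⇒iiiiisyiyiyyK⇒iiiiisyiyiyyy

P ⇒ iPK   [P -> i P K]
iPK ⇒ iiPKK   [P -> i P K]
iiPKK ⇒ iiiPKKK   [P -> i P K]
iiiPKKK ⇒ iiiiPKKKK   [P -> i P K]
iiiiPKKKK ⇒ iiiiiPKKKKK   [P -> i P K]
iiiiiPKKKKK ⇒ iiiiisKKKKK   [P -> s]
iiiiisKKKKK ⇒ iiiiisyKKKK   [K -> y]
iiiiisyKKKK ⇒ iiiiisyiKiKKK   [K -> i K i]
iiiiisyiKiKKK ⇒ iiiiisyiyiKKK   [K -> y]
iiiiisyiyiKKK ⇒ iiiiisyiyiyKK   [K -> y]
iiiiisyiyiyKK ⇒ iiiiisyiyiyyK   [K -> y]
iiiiisyiyiyyK ⇒ iiiiisyiyiyyy   [K -> y]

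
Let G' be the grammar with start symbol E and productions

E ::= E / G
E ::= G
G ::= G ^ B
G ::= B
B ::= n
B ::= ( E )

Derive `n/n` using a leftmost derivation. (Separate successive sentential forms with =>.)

E => E/G   [E ::= E / G]
E/G => G/G   [E ::= G]
G/G => B/G   [G ::= B]
B/G => n/G   [B ::= n]
n/G => n/B   [G ::= B]
n/B => n/n   [B ::= n]

E => E/G => G/G => B/G => n/G => n/B => n/n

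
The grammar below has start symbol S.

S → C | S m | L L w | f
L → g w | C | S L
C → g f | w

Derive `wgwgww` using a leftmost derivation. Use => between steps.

S => LLw => SLLw => CLLw => wLLw => wgwLw => wgwgww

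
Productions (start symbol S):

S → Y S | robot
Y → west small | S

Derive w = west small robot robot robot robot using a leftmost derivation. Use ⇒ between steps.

S ⇒ Y S   [S → Y S]
Y S ⇒ S S   [Y → S]
S S ⇒ Y S S   [S → Y S]
Y S S ⇒ S S S   [Y → S]
S S S ⇒ Y S S S   [S → Y S]
Y S S S ⇒ S S S S   [Y → S]
S S S S ⇒ Y S S S S   [S → Y S]
Y S S S S ⇒ west small S S S S   [Y → west small]
west small S S S S ⇒ west small robot S S S   [S → robot]
west small robot S S S ⇒ west small robot robot S S   [S → robot]
west small robot robot S S ⇒ west small robot robot robot S   [S → robot]
west small robot robot robot S ⇒ west small robot robot robot robot   [S → robot]

S ⇒ Y S ⇒ S S ⇒ Y S S ⇒ S S S ⇒ Y S S S ⇒ S S S S ⇒ Y S S S S ⇒ west small S S S S ⇒ west small robot S S S ⇒ west small robot robot S S ⇒ west small robot robot robot S ⇒ west small robot robot robot robot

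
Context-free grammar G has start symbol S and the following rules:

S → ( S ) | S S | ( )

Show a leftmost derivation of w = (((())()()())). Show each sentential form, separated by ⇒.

S ⇒ (S) ⇒ ((S)) ⇒ ((SS)) ⇒ ((SSS)) ⇒ (((S)SS)) ⇒ (((())SS)) ⇒ (((())SSS)) ⇒ (((())()SS)) ⇒ (((())()()S)) ⇒ (((())()()()))

S ⇒ (S)   [S → ( S )]
(S) ⇒ ((S))   [S → ( S )]
((S)) ⇒ ((SS))   [S → S S]
((SS)) ⇒ ((SSS))   [S → S S]
((SSS)) ⇒ (((S)SS))   [S → ( S )]
(((S)SS)) ⇒ (((())SS))   [S → ( )]
(((())SS)) ⇒ (((())SSS))   [S → S S]
(((())SSS)) ⇒ (((())()SS))   [S → ( )]
(((())()SS)) ⇒ (((())()()S))   [S → ( )]
(((())()()S)) ⇒ (((())()()()))   [S → ( )]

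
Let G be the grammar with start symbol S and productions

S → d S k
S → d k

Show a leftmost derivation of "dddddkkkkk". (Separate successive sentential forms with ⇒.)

S ⇒ dSk   [S → d S k]
dSk ⇒ ddSkk   [S → d S k]
ddSkk ⇒ dddSkkk   [S → d S k]
dddSkkk ⇒ ddddSkkkk   [S → d S k]
ddddSkkkk ⇒ dddddkkkkk   [S → d k]

S ⇒ dSk ⇒ ddSkk ⇒ dddSkkk ⇒ ddddSkkkk ⇒ dddddkkkkk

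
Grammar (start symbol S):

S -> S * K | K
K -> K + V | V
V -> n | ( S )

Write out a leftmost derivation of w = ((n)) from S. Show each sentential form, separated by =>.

S => K   [S -> K]
K => V   [K -> V]
V => (S)   [V -> ( S )]
(S) => (K)   [S -> K]
(K) => (V)   [K -> V]
(V) => ((S))   [V -> ( S )]
((S)) => ((K))   [S -> K]
((K)) => ((V))   [K -> V]
((V)) => ((n))   [V -> n]

S => K => V => (S) => (K) => (V) => ((S)) => ((K)) => ((V)) => ((n))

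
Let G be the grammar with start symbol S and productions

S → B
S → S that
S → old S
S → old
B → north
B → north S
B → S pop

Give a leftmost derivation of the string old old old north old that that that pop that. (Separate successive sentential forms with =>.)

S => old S => old S that => old old S that => old old B that => old old S pop that => old old old S pop that => old old old S that pop that => old old old S that that pop that => old old old B that that pop that => old old old north S that that pop that => old old old north S that that that pop that => old old old north old that that that pop that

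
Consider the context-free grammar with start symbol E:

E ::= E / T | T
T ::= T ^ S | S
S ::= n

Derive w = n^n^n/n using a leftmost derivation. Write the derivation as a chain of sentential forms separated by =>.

E=>E/T=>T/T=>T^S/T=>T^S^S/T=>S^S^S/T=>n^S^S/T=>n^n^S/T=>n^n^n/T=>n^n^n/S=>n^n^n/n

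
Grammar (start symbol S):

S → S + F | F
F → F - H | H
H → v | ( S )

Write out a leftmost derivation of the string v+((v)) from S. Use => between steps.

S => S+F   [S → S + F]
S+F => F+F   [S → F]
F+F => H+F   [F → H]
H+F => v+F   [H → v]
v+F => v+H   [F → H]
v+H => v+(S)   [H → ( S )]
v+(S) => v+(F)   [S → F]
v+(F) => v+(H)   [F → H]
v+(H) => v+((S))   [H → ( S )]
v+((S)) => v+((F))   [S → F]
v+((F)) => v+((H))   [F → H]
v+((H)) => v+((v))   [H → v]

S => S+F => F+F => H+F => v+F => v+H => v+(S) => v+(F) => v+(H) => v+((S)) => v+((F)) => v+((H)) => v+((v))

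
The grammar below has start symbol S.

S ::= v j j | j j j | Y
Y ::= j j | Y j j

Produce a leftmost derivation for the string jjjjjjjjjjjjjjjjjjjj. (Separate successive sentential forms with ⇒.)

S⇒Y⇒Yjj⇒Yjjjj⇒Yjjjjjj⇒Yjjjjjjjj⇒Yjjjjjjjjjj⇒Yjjjjjjjjjjjj⇒Yjjjjjjjjjjjjjj⇒Yjjjjjjjjjjjjjjjj⇒Yjjjjjjjjjjjjjjjjjj⇒jjjjjjjjjjjjjjjjjjjj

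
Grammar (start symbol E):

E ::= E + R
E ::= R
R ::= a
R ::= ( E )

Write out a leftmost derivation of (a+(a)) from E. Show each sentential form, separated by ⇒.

E ⇒ R ⇒ (E) ⇒ (E+R) ⇒ (R+R) ⇒ (a+R) ⇒ (a+(E)) ⇒ (a+(R)) ⇒ (a+(a))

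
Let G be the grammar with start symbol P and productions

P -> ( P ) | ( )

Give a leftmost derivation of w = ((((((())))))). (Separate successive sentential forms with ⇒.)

P⇒(P)⇒((P))⇒(((P)))⇒((((P))))⇒(((((P)))))⇒((((((P))))))⇒((((((()))))))

P ⇒ (P)   [P -> ( P )]
(P) ⇒ ((P))   [P -> ( P )]
((P)) ⇒ (((P)))   [P -> ( P )]
(((P))) ⇒ ((((P))))   [P -> ( P )]
((((P)))) ⇒ (((((P)))))   [P -> ( P )]
(((((P))))) ⇒ ((((((P))))))   [P -> ( P )]
((((((P)))))) ⇒ ((((((()))))))   [P -> ( )]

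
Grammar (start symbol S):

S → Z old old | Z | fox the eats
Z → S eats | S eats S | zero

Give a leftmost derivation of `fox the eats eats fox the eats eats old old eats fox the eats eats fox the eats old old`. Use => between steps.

S => Z old old   [S → Z old old]
Z old old => S eats S old old   [Z → S eats S]
S eats S old old => Z eats S old old   [S → Z]
Z eats S old old => S eats S eats S old old   [Z → S eats S]
S eats S eats S old old => Z old old eats S eats S old old   [S → Z old old]
Z old old eats S eats S old old => S eats S old old eats S eats S old old   [Z → S eats S]
S eats S old old eats S eats S old old => fox the eats eats S old old eats S eats S old old   [S → fox the eats]
fox the eats eats S old old eats S eats S old old => fox the eats eats Z old old eats S eats S old old   [S → Z]
fox the eats eats Z old old eats S eats S old old => fox the eats eats S eats old old eats S eats S old old   [Z → S eats]
fox the eats eats S eats old old eats S eats S old old => fox the eats eats fox the eats eats old old eats S eats S old old   [S → fox the eats]
fox the eats eats fox the eats eats old old eats S eats S old old => fox the eats eats fox the eats eats old old eats fox the eats eats S old old   [S → fox the eats]
fox the eats eats fox the eats eats old old eats fox the eats eats S old old => fox the eats eats fox the eats eats old old eats fox the eats eats fox the eats old old   [S → fox the eats]

S => Z old old => S eats S old old => Z eats S old old => S eats S eats S old old => Z old old eats S eats S old old => S eats S old old eats S eats S old old => fox the eats eats S old old eats S eats S old old => fox the eats eats Z old old eats S eats S old old => fox the eats eats S eats old old eats S eats S old old => fox the eats eats fox the eats eats old old eats S eats S old old => fox the eats eats fox the eats eats old old eats fox the eats eats S old old => fox the eats eats fox the eats eats old old eats fox the eats eats fox the eats old old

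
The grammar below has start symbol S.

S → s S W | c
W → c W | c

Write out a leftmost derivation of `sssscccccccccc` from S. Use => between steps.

S => sSW => ssSWW => sssSWWW => ssssSWWWW => sssscWWWW => ssssccWWWW => sssscccWWWW => ssssccccWWWW => sssscccccWWWW => ssssccccccWWW => sssscccccccWWW => ssssccccccccWW => sssscccccccccW => sssscccccccccc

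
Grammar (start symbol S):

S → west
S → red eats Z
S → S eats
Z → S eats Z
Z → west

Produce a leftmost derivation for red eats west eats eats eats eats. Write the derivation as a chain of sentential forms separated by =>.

S => S eats   [S → S eats]
S eats => S eats eats   [S → S eats]
S eats eats => S eats eats eats   [S → S eats]
S eats eats eats => S eats eats eats eats   [S → S eats]
S eats eats eats eats => red eats Z eats eats eats eats   [S → red eats Z]
red eats Z eats eats eats eats => red eats west eats eats eats eats   [Z → west]

S => S eats => S eats eats => S eats eats eats => S eats eats eats eats => red eats Z eats eats eats eats => red eats west eats eats eats eats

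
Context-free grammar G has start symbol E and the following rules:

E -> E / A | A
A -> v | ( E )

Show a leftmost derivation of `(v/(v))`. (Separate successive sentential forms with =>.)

E => A => (E) => (E/A) => (A/A) => (v/A) => (v/(E)) => (v/(A)) => (v/(v))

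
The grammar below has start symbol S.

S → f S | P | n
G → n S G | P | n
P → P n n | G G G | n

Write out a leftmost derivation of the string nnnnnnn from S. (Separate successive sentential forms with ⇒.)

S ⇒ P ⇒ Pnn ⇒ GGGnn ⇒ PGGnn ⇒ GGGGGnn ⇒ nGGGGnn ⇒ nnGGGnn ⇒ nnnGGnn ⇒ nnnnGnn ⇒ nnnnnnn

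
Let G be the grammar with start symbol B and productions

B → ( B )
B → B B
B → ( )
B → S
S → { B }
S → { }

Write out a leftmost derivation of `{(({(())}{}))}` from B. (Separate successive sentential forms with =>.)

B => S => {B} => {(B)} => {((B))} => {((BB))} => {((SB))} => {(({B}B))} => {(({(B)}B))} => {(({(())}B))} => {(({(())}S))} => {(({(())}{}))}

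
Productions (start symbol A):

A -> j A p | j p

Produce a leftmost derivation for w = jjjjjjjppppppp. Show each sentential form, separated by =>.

A => jAp => jjApp => jjjAppp => jjjjApppp => jjjjjAppppp => jjjjjjApppppp => jjjjjjjppppppp

A => jAp   [A -> j A p]
jAp => jjApp   [A -> j A p]
jjApp => jjjAppp   [A -> j A p]
jjjAppp => jjjjApppp   [A -> j A p]
jjjjApppp => jjjjjAppppp   [A -> j A p]
jjjjjAppppp => jjjjjjApppppp   [A -> j A p]
jjjjjjApppppp => jjjjjjjppppppp   [A -> j p]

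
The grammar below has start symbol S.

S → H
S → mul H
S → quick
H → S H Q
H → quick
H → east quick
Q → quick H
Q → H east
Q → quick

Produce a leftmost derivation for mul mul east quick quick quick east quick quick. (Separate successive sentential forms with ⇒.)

S ⇒ mul H ⇒ mul S H Q ⇒ mul H H Q ⇒ mul S H Q H Q ⇒ mul mul H H Q H Q ⇒ mul mul east quick H Q H Q ⇒ mul mul east quick quick Q H Q ⇒ mul mul east quick quick quick H Q ⇒ mul mul east quick quick quick east quick Q ⇒ mul mul east quick quick quick east quick quick

S ⇒ mul H   [S → mul H]
mul H ⇒ mul S H Q   [H → S H Q]
mul S H Q ⇒ mul H H Q   [S → H]
mul H H Q ⇒ mul S H Q H Q   [H → S H Q]
mul S H Q H Q ⇒ mul mul H H Q H Q   [S → mul H]
mul mul H H Q H Q ⇒ mul mul east quick H Q H Q   [H → east quick]
mul mul east quick H Q H Q ⇒ mul mul east quick quick Q H Q   [H → quick]
mul mul east quick quick Q H Q ⇒ mul mul east quick quick quick H Q   [Q → quick]
mul mul east quick quick quick H Q ⇒ mul mul east quick quick quick east quick Q   [H → east quick]
mul mul east quick quick quick east quick Q ⇒ mul mul east quick quick quick east quick quick   [Q → quick]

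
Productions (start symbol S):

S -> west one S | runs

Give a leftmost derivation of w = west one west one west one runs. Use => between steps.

S => west one S => west one west one S => west one west one west one S => west one west one west one runs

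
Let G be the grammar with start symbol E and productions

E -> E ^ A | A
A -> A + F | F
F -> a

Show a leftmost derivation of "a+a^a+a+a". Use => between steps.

E => E^A => A^A => A+F^A => F+F^A => a+F^A => a+a^A => a+a^A+F => a+a^A+F+F => a+a^F+F+F => a+a^a+F+F => a+a^a+a+F => a+a^a+a+a

E => E^A   [E -> E ^ A]
E^A => A^A   [E -> A]
A^A => A+F^A   [A -> A + F]
A+F^A => F+F^A   [A -> F]
F+F^A => a+F^A   [F -> a]
a+F^A => a+a^A   [F -> a]
a+a^A => a+a^A+F   [A -> A + F]
a+a^A+F => a+a^A+F+F   [A -> A + F]
a+a^A+F+F => a+a^F+F+F   [A -> F]
a+a^F+F+F => a+a^a+F+F   [F -> a]
a+a^a+F+F => a+a^a+a+F   [F -> a]
a+a^a+a+F => a+a^a+a+a   [F -> a]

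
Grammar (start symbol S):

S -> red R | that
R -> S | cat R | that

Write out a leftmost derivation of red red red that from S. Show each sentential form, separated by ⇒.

S ⇒ red R   [S -> red R]
red R ⇒ red S   [R -> S]
red S ⇒ red red R   [S -> red R]
red red R ⇒ red red S   [R -> S]
red red S ⇒ red red red R   [S -> red R]
red red red R ⇒ red red red that   [R -> that]

S ⇒ red R ⇒ red S ⇒ red red R ⇒ red red S ⇒ red red red R ⇒ red red red that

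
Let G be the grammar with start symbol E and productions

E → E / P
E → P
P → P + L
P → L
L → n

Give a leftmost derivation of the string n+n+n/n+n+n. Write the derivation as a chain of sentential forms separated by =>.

E => E/P   [E → E / P]
E/P => P/P   [E → P]
P/P => P+L/P   [P → P + L]
P+L/P => P+L+L/P   [P → P + L]
P+L+L/P => L+L+L/P   [P → L]
L+L+L/P => n+L+L/P   [L → n]
n+L+L/P => n+n+L/P   [L → n]
n+n+L/P => n+n+n/P   [L → n]
n+n+n/P => n+n+n/P+L   [P → P + L]
n+n+n/P+L => n+n+n/P+L+L   [P → P + L]
n+n+n/P+L+L => n+n+n/L+L+L   [P → L]
n+n+n/L+L+L => n+n+n/n+L+L   [L → n]
n+n+n/n+L+L => n+n+n/n+n+L   [L → n]
n+n+n/n+n+L => n+n+n/n+n+n   [L → n]

E => E/P => P/P => P+L/P => P+L+L/P => L+L+L/P => n+L+L/P => n+n+L/P => n+n+n/P => n+n+n/P+L => n+n+n/P+L+L => n+n+n/L+L+L => n+n+n/n+L+L => n+n+n/n+n+L => n+n+n/n+n+n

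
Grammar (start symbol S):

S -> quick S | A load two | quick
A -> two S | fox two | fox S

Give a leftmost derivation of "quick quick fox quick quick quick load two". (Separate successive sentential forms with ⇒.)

S ⇒ quick S ⇒ quick quick S ⇒ quick quick A load two ⇒ quick quick fox S load two ⇒ quick quick fox quick S load two ⇒ quick quick fox quick quick S load two ⇒ quick quick fox quick quick quick load two

S ⇒ quick S   [S -> quick S]
quick S ⇒ quick quick S   [S -> quick S]
quick quick S ⇒ quick quick A load two   [S -> A load two]
quick quick A load two ⇒ quick quick fox S load two   [A -> fox S]
quick quick fox S load two ⇒ quick quick fox quick S load two   [S -> quick S]
quick quick fox quick S load two ⇒ quick quick fox quick quick S load two   [S -> quick S]
quick quick fox quick quick S load two ⇒ quick quick fox quick quick quick load two   [S -> quick]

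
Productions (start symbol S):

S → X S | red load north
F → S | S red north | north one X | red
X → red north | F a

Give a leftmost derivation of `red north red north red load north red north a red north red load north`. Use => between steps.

S => X S   [S → X S]
X S => red north S   [X → red north]
red north S => red north X S   [S → X S]
red north X S => red north red north S   [X → red north]
red north red north S => red north red north X S   [S → X S]
red north red north X S => red north red north F a S   [X → F a]
red north red north F a S => red north red north S red north a S   [F → S red north]
red north red north S red north a S => red north red north red load north red north a S   [S → red load north]
red north red north red load north red north a S => red north red north red load north red north a X S   [S → X S]
red north red north red load north red north a X S => red north red north red load north red north a red north S   [X → red north]
red north red north red load north red north a red north S => red north red north red load north red north a red north red load north   [S → red load north]

S => X S => red north S => red north X S => red north red north S => red north red north X S => red north red north F a S => red north red north S red north a S => red north red north red load north red north a S => red north red north red load north red north a X S => red north red north red load north red north a red north S => red north red north red load north red north a red north red load north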